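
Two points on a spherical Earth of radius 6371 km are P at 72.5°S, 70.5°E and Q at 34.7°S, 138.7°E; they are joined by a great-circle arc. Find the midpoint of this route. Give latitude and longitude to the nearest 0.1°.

Convert each endpoint to a unit vector on the sphere (x = cos φ cos λ, y = cos φ sin λ, z = sin φ).
The central angle between the endpoints is δ = arccos(p₁·p₂) ≈ 0.883 rad (50.6°).
Interpolate at f = 1/2 with slerp weights a = sin((1−f)δ)/sin δ ≈ 0.553, b = sin(fδ)/sin δ ≈ 0.553.
p = a·p₁ + b·p₂ ≈ (-0.286, 0.457, -0.842); φ = arcsin(p_z) ≈ -57.38°, λ = atan2(p_y, p_x) ≈ 122.05°.

≈ 57.4°S, 122.1°E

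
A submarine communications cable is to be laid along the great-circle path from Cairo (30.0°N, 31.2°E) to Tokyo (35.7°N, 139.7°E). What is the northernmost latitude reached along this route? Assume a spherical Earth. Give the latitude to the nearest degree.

The great circle lies in the plane with unit normal n̂ = (p₁ × p₂)/|p₁ × p₂|.
Here n̂_z ≈ +0.669; the vertex latitude is φ_max = arccos|n̂_z| ≈ 48.0°.
Check via Clairaut: cos φ_max = |cos φ₁| · sin C = cos(30.0°)·sin(50.5°) ≈ 0.669, again giving ≈ 48.0°.

≈ 48°N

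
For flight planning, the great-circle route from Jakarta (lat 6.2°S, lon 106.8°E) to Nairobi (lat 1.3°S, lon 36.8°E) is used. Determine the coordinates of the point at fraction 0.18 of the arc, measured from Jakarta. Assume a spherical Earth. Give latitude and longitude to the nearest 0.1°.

Convert each endpoint to a unit vector on the sphere (x = cos φ cos λ, y = cos φ sin λ, z = sin φ).
The central angle between the endpoints is δ = arccos(p₁·p₂) ≈ 1.221 rad (70.0°).
Interpolate at f = 0.18 with slerp weights a = sin((1−f)δ)/sin δ ≈ 0.896, b = sin(fδ)/sin δ ≈ 0.232.
p = a·p₁ + b·p₂ ≈ (-0.072, 0.992, -0.102); φ = arcsin(p_z) ≈ -5.86°, λ = atan2(p_y, p_x) ≈ 94.14°.

≈ lat 5.9°S, lon 94.1°E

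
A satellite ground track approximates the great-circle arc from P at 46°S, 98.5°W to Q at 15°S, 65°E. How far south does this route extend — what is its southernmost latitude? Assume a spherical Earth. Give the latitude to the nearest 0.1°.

≈ 77.6°S

The great circle lies in the plane with unit normal n̂ = (p₁ × p₂)/|p₁ × p₂|.
Here n̂_z ≈ +0.214; the vertex latitude is φ_max = arccos|n̂_z| ≈ 77.6°.
Check via Clairaut: cos φ_max = |cos φ₁| · sin C = cos(46.0°)·sin(162.0°) ≈ 0.214, again giving ≈ 77.6°.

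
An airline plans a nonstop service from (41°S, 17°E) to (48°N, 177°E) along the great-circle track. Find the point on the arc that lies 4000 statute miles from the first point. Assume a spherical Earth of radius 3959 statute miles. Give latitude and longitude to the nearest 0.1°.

≈ (0.1°S, 62.3°E)

From cos δ = sin φ₁ sin φ₂ + cos φ₁ cos φ₂ cos Δλ, the central angle is δ ≈ 2.865 rad (164.2°). The total great-circle distance is δ·R ≈ 2.865 × 3959 ≈ 11344 mi, so the target fraction is f = 4000/11344 ≈ 0.353.
Interpolate at f ≈ 0.353 with slerp weights a = sin((1−f)δ)/sin δ ≈ 3.520, b = sin(fδ)/sin δ ≈ 3.106.
p = a·p₁ + b·p₂ ≈ (0.465, 0.885, -0.001); φ = arcsin(p_z) ≈ -0.06°, λ = atan2(p_y, p_x) ≈ 62.30°.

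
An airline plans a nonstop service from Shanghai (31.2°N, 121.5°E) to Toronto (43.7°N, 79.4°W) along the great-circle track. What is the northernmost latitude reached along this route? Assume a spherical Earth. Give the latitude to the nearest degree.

≈ 77°N

The great circle lies in the plane with unit normal n̂ = (p₁ × p₂)/|p₁ × p₂|.
Here n̂_z ≈ +0.226; the vertex latitude is φ_max = arccos|n̂_z| ≈ 76.9°.
Check via Clairaut: cos φ_max = |cos φ₁| · sin C = cos(31.2°)·sin(15.3°) ≈ 0.226, again giving ≈ 76.9°.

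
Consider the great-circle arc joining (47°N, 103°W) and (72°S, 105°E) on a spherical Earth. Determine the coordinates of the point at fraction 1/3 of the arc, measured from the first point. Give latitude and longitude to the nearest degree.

≈ (2°S, 117°W)

From cos δ = sin φ₁ sin φ₂ + cos φ₁ cos φ₂ cos Δλ, the central angle is δ ≈ 2.650 rad (151.8°).
Interpolate at f = 1/3 with slerp weights a = sin((1−f)δ)/sin δ ≈ 2.078, b = sin(fδ)/sin δ ≈ 1.638.
p = a·p₁ + b·p₂ ≈ (-0.450, -0.892, -0.038); φ = arcsin(p_z) ≈ -2.15°, λ = atan2(p_y, p_x) ≈ -116.75°.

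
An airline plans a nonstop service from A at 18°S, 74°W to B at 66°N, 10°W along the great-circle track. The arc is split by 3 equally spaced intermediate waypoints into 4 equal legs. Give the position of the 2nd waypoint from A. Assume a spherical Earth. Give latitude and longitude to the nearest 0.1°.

≈ 27.0°N, 56.1°W

From cos δ = sin φ₁ sin φ₂ + cos φ₁ cos φ₂ cos Δλ, the central angle is δ ≈ 1.684 rad (96.5°).
Interpolate at f = 2/4 with slerp weights a = sin((1−f)δ)/sin δ ≈ 0.751, b = sin(fδ)/sin δ ≈ 0.751.
p = a·p₁ + b·p₂ ≈ (0.497, -0.739, 0.454); φ = arcsin(p_z) ≈ 26.99°, λ = atan2(p_y, p_x) ≈ -56.06°.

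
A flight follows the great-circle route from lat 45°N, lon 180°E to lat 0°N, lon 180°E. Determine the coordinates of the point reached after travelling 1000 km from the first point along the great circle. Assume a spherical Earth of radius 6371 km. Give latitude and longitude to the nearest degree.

The haversine formula gives a central angle δ ≈ 0.785 rad (45.0°) between the endpoints. The total great-circle distance is δ·R ≈ 0.785 × 6371 ≈ 5004 km, so the target fraction is f = 1000/5004 ≈ 0.200.
Interpolate at f ≈ 0.200 with slerp weights a = sin((1−f)δ)/sin δ ≈ 0.831, b = sin(fδ)/sin δ ≈ 0.221.
p = a·p₁ + b·p₂ ≈ (-0.809, -0.000, 0.588); φ = arcsin(p_z) ≈ 36.01°, λ = atan2(p_y, p_x) ≈ -180.00°.

≈ lat 36°N, lon 180°E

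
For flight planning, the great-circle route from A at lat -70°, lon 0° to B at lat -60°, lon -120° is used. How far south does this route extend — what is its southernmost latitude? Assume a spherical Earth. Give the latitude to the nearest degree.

≈ -78°

The great circle lies in the plane with unit normal n̂ = (p₁ × p₂)/|p₁ × p₂|.
Here n̂_z ≈ -0.216; the vertex latitude is φ_max = arccos|n̂_z| ≈ 77.5°.
Check via Clairaut: cos φ_max = |cos φ₁| · sin C = cos(70.0°)·sin(140.8°) ≈ 0.216, again giving ≈ 77.5°.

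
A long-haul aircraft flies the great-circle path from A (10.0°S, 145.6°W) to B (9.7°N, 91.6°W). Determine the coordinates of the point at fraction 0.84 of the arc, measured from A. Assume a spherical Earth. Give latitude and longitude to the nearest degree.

The haversine formula gives a central angle δ ≈ 0.999 rad (57.2°) between the endpoints.
Interpolate at f = 0.84 with slerp weights a = sin((1−f)δ)/sin δ ≈ 0.189, b = sin(fδ)/sin δ ≈ 0.885.
p = a·p₁ + b·p₂ ≈ (-0.178, -0.977, 0.116); φ = arcsin(p_z) ≈ 6.67°, λ = atan2(p_y, p_x) ≈ -100.33°.

≈ (7°N, 100°W)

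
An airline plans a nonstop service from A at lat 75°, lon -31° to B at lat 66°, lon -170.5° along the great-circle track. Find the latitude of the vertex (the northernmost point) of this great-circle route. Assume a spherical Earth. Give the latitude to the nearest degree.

The great circle lies in the plane with unit normal n̂ = (p₁ × p₂)/|p₁ × p₂|.
Here n̂_z ≈ -0.115; the vertex latitude is φ_max = arccos|n̂_z| ≈ 83.4°.
Check via Clairaut: cos φ_max = |cos φ₁| · sin C = cos(75.0°)·sin(26.3°) ≈ 0.115, again giving ≈ 83.4°.

≈ 83°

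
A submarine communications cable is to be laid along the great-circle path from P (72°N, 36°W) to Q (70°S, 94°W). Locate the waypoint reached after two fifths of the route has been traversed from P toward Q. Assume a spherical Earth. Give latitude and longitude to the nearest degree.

Write both endpoints as unit vectors p₁, p₂ with components (cos φ cos λ, cos φ sin λ, sin φ).
The central angle between the endpoints is δ = arccos(p₁·p₂) ≈ 2.564 rad (146.9°).
Interpolate at f = 2/5 with slerp weights a = sin((1−f)δ)/sin δ ≈ 1.830, b = sin(fδ)/sin δ ≈ 1.566.
p = a·p₁ + b·p₂ ≈ (0.420, -0.867, 0.269); φ = arcsin(p_z) ≈ 15.63°, λ = atan2(p_y, p_x) ≈ -64.13°.

≈ (16°N, 64°W)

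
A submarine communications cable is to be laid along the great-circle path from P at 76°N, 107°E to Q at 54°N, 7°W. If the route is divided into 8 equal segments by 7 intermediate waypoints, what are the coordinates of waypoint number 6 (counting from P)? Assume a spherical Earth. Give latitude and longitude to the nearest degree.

The haversine formula gives a central angle δ ≈ 0.757 rad (43.4°) between the endpoints.
Interpolate at f = 6/8 with slerp weights a = sin((1−f)δ)/sin δ ≈ 0.274, b = sin(fδ)/sin δ ≈ 0.783.
p = a·p₁ + b·p₂ ≈ (0.437, 0.007, 0.899); φ = arcsin(p_z) ≈ 64.06°, λ = atan2(p_y, p_x) ≈ 0.95°.

≈ 64°N, 1°E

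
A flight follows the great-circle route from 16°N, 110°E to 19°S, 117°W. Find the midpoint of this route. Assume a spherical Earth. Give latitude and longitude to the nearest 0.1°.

Convert each endpoint to a unit vector on the sphere (x = cos φ cos λ, y = cos φ sin λ, z = sin φ).
The central angle between the endpoints is δ = arccos(p₁·p₂) ≈ 2.360 rad (135.2°).
Interpolate at f = 1/2 with slerp weights a = sin((1−f)δ)/sin δ ≈ 1.312, b = sin(fδ)/sin δ ≈ 1.312.
p = a·p₁ + b·p₂ ≈ (-0.995, 0.080, -0.066); φ = arcsin(p_z) ≈ -3.76°, λ = atan2(p_y, p_x) ≈ 175.41°.

≈ 3.8°S, 175.4°E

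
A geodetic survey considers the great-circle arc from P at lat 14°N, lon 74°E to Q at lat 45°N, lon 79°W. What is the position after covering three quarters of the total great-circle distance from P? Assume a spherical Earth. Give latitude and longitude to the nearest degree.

Convert each endpoint to a unit vector on the sphere (x = cos φ cos λ, y = cos φ sin λ, z = sin φ).
The central angle between the endpoints is δ = arccos(p₁·p₂) ≈ 2.027 rad (116.1°).
Interpolate at f = 3/4 with slerp weights a = sin((1−f)δ)/sin δ ≈ 0.540, b = sin(fδ)/sin δ ≈ 1.112.
p = a·p₁ + b·p₂ ≈ (0.295, -0.268, 0.917); φ = arcsin(p_z) ≈ 66.53°, λ = atan2(p_y, p_x) ≈ -42.29°.

≈ lat 67°N, lon 42°W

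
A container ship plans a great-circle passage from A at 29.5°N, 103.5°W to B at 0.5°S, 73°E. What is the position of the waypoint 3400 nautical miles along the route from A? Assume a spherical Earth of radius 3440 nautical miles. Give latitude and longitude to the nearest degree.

Convert each endpoint to a unit vector on the sphere (x = cos φ cos λ, y = cos φ sin λ, z = sin φ).
The central angle between the endpoints is δ = arccos(p₁·p₂) ≈ 2.632 rad (150.8°). The total great-circle distance is δ·R ≈ 2.632 × 3440 ≈ 9054 nmi, so the target fraction is f = 3400/9054 ≈ 0.376.
Interpolate at f ≈ 0.376 with slerp weights a = sin((1−f)δ)/sin δ ≈ 2.045, b = sin(fδ)/sin δ ≈ 1.712.
p = a·p₁ + b·p₂ ≈ (0.085, -0.093, 0.992); φ = arcsin(p_z) ≈ 82.75°, λ = atan2(p_y, p_x) ≈ -47.59°.

≈ 83°N, 48°W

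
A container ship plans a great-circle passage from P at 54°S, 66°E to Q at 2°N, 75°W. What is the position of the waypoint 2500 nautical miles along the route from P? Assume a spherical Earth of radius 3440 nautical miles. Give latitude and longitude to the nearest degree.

The haversine formula gives a central angle δ ≈ 2.077 rad (119.0°) between the endpoints. The total great-circle distance is δ·R ≈ 2.077 × 3440 ≈ 7144 nmi, so the target fraction is f = 2500/7144 ≈ 0.350.
Interpolate at f ≈ 0.350 with slerp weights a = sin((1−f)δ)/sin δ ≈ 1.116, b = sin(fδ)/sin δ ≈ 0.760.
p = a·p₁ + b·p₂ ≈ (0.463, -0.134, -0.876); φ = arcsin(p_z) ≈ -61.17°, λ = atan2(p_y, p_x) ≈ -16.17°.

≈ 61°S, 16°W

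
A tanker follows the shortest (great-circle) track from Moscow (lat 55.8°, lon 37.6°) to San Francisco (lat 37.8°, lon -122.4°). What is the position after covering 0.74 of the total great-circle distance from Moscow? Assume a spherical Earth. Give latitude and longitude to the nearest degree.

≈ lat 59°, lon -114°

From cos δ = sin φ₁ sin φ₂ + cos φ₁ cos φ₂ cos Δλ, the central angle is δ ≈ 1.481 rad (84.9°).
Interpolate at f = 0.74 with slerp weights a = sin((1−f)δ)/sin δ ≈ 0.377, b = sin(fδ)/sin δ ≈ 0.893.
p = a·p₁ + b·p₂ ≈ (-0.210, -0.466, 0.859); φ = arcsin(p_z) ≈ 59.23°, λ = atan2(p_y, p_x) ≈ -114.25°.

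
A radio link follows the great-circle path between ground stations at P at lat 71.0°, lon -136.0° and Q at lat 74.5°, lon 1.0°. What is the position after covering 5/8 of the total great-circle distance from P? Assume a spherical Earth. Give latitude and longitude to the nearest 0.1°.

≈ lat 83.2°, lon -46.8°

From cos δ = sin φ₁ sin φ₂ + cos φ₁ cos φ₂ cos Δλ, the central angle is δ ≈ 0.560 rad (32.1°).
Interpolate at f = 5/8 with slerp weights a = sin((1−f)δ)/sin δ ≈ 0.392, b = sin(fδ)/sin δ ≈ 0.645.
p = a·p₁ + b·p₂ ≈ (0.081, -0.086, 0.993); φ = arcsin(p_z) ≈ 83.24°, λ = atan2(p_y, p_x) ≈ -46.78°.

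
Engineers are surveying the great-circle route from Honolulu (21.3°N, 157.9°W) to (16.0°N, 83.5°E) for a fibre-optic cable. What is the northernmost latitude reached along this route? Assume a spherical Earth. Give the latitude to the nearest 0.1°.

The great circle lies in the plane with unit normal n̂ = (p₁ × p₂)/|p₁ × p₂|.
Here n̂_z ≈ -0.833; the vertex latitude is φ_max = arccos|n̂_z| ≈ 33.6°.
Check via Clairaut: cos φ_max = |cos φ₁| · sin C = cos(21.3°)·sin(63.3°) ≈ 0.833, again giving ≈ 33.6°.

≈ 33.6°N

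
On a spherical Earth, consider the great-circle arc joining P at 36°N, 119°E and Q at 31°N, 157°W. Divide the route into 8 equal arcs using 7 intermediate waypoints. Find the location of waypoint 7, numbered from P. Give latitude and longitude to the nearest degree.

≈ 35°N, 166°W

Write both endpoints as unit vectors p₁, p₂ with components (cos φ cos λ, cos φ sin λ, sin φ).
The central angle between the endpoints is δ = arccos(p₁·p₂) ≈ 1.186 rad (68.0°).
Interpolate at f = 7/8 with slerp weights a = sin((1−f)δ)/sin δ ≈ 0.159, b = sin(fδ)/sin δ ≈ 0.929.
p = a·p₁ + b·p₂ ≈ (-0.796, -0.198, 0.572); φ = arcsin(p_z) ≈ 34.91°, λ = atan2(p_y, p_x) ≈ -166.00°.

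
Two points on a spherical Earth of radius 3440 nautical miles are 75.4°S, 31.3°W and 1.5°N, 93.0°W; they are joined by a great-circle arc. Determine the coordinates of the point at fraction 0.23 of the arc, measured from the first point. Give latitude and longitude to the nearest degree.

≈ 61°S, 68°W

The haversine formula gives a central angle δ ≈ 1.477 rad (84.6°) between the endpoints.
Interpolate at f = 0.23 with slerp weights a = sin((1−f)δ)/sin δ ≈ 0.911, b = sin(fδ)/sin δ ≈ 0.335.
p = a·p₁ + b·p₂ ≈ (0.179, -0.453, -0.873); φ = arcsin(p_z) ≈ -60.83°, λ = atan2(p_y, p_x) ≈ -68.48°.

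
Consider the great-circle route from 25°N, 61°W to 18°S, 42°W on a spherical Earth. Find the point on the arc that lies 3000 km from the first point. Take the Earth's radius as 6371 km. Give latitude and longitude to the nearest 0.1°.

Write both endpoints as unit vectors p₁, p₂ with components (cos φ cos λ, cos φ sin λ, sin φ).
The central angle between the endpoints is δ = arccos(p₁·p₂) ≈ 0.817 rad (46.8°). The total great-circle distance is δ·R ≈ 0.817 × 6371 ≈ 5205 km, so the target fraction is f = 3000/5205 ≈ 0.576.
Interpolate at f ≈ 0.576 with slerp weights a = sin((1−f)δ)/sin δ ≈ 0.465, b = sin(fδ)/sin δ ≈ 0.622.
p = a·p₁ + b·p₂ ≈ (0.644, -0.765, 0.004); φ = arcsin(p_z) ≈ 0.25°, λ = atan2(p_y, p_x) ≈ -49.89°.

≈ 0.3°N, 49.9°W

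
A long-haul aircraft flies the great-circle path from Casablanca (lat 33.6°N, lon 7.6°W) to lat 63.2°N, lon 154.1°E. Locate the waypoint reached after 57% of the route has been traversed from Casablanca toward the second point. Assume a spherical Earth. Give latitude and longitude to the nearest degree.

≈ lat 78°N, lon 24°E

Write both endpoints as unit vectors p₁, p₂ with components (cos φ cos λ, cos φ sin λ, sin φ).
The central angle between the endpoints is δ = arccos(p₁·p₂) ≈ 1.433 rad (82.1°).
Interpolate at f = 0.57 with slerp weights a = sin((1−f)δ)/sin δ ≈ 0.583, b = sin(fδ)/sin δ ≈ 0.736.
p = a·p₁ + b·p₂ ≈ (0.183, 0.081, 0.980); φ = arcsin(p_z) ≈ 78.45°, λ = atan2(p_y, p_x) ≈ 23.76°.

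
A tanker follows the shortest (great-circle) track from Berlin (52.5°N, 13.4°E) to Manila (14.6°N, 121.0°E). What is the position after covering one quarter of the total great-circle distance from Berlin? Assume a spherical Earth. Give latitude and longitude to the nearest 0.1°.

≈ (55.4°N, 51.3°E)

The haversine formula gives a central angle δ ≈ 1.549 rad (88.7°) between the endpoints.
Interpolate at f = 1/4 with slerp weights a = sin((1−f)δ)/sin δ ≈ 0.918, b = sin(fδ)/sin δ ≈ 0.378.
p = a·p₁ + b·p₂ ≈ (0.355, 0.443, 0.823); φ = arcsin(p_z) ≈ 55.41°, λ = atan2(p_y, p_x) ≈ 51.26°.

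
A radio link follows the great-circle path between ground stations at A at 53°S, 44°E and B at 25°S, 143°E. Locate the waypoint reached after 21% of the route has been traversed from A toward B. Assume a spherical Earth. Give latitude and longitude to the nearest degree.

≈ 56°S, 71°E

Convert each endpoint to a unit vector on the sphere (x = cos φ cos λ, y = cos φ sin λ, z = sin φ).
The central angle between the endpoints is δ = arccos(p₁·p₂) ≈ 1.316 rad (75.4°).
Interpolate at f = 0.21 with slerp weights a = sin((1−f)δ)/sin δ ≈ 0.891, b = sin(fδ)/sin δ ≈ 0.282.
p = a·p₁ + b·p₂ ≈ (0.182, 0.526, -0.831); φ = arcsin(p_z) ≈ -56.17°, λ = atan2(p_y, p_x) ≈ 70.96°.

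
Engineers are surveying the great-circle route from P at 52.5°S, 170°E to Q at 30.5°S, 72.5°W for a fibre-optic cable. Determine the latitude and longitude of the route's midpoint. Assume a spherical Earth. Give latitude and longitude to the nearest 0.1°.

Convert each endpoint to a unit vector on the sphere (x = cos φ cos λ, y = cos φ sin λ, z = sin φ).
The central angle between the endpoints is δ = arccos(p₁·p₂) ≈ 1.410 rad (80.8°).
Interpolate at f = 1/2 with slerp weights a = sin((1−f)δ)/sin δ ≈ 0.656, b = sin(fδ)/sin δ ≈ 0.656.
p = a·p₁ + b·p₂ ≈ (-0.223, -0.470, -0.854); φ = arcsin(p_z) ≈ -58.64°, λ = atan2(p_y, p_x) ≈ -115.43°.

≈ 58.6°S, 115.4°W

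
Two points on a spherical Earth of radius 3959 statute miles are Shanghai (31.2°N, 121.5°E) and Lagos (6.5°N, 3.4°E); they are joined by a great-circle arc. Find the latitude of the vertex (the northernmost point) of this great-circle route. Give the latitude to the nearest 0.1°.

The great circle lies in the plane with unit normal n̂ = (p₁ × p₂)/|p₁ × p₂|.
Here n̂_z ≈ -0.798; the vertex latitude is φ_max = arccos|n̂_z| ≈ 37.1°.
Check via Clairaut: cos φ_max = |cos φ₁| · sin C = cos(31.2°)·sin(68.8°) ≈ 0.798, again giving ≈ 37.1°.

≈ 37.1°N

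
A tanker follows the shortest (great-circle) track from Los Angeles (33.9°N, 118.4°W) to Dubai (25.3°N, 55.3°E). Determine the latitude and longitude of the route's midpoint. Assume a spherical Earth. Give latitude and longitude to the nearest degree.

Write both endpoints as unit vectors p₁, p₂ with components (cos φ cos λ, cos φ sin λ, sin φ).
The central angle between the endpoints is δ = arccos(p₁·p₂) ≈ 2.103 rad (120.5°).
Interpolate at f = 1/2 with slerp weights a = sin((1−f)δ)/sin δ ≈ 1.008, b = sin(fδ)/sin δ ≈ 1.008.
p = a·p₁ + b·p₂ ≈ (0.121, 0.013, 0.993); φ = arcsin(p_z) ≈ 83.02°, λ = atan2(p_y, p_x) ≈ 6.27°.

≈ (83°N, 6°E)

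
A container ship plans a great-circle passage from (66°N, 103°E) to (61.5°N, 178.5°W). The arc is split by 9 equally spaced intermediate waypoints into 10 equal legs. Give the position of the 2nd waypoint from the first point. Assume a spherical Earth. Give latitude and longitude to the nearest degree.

≈ (69°N, 119°E)

The haversine formula gives a central angle δ ≈ 0.571 rad (32.7°) between the endpoints.
Interpolate at f = 2/10 with slerp weights a = sin((1−f)δ)/sin δ ≈ 0.816, b = sin(fδ)/sin δ ≈ 0.211.
p = a·p₁ + b·p₂ ≈ (-0.175, 0.321, 0.931); φ = arcsin(p_z) ≈ 68.56°, λ = atan2(p_y, p_x) ≈ 118.65°.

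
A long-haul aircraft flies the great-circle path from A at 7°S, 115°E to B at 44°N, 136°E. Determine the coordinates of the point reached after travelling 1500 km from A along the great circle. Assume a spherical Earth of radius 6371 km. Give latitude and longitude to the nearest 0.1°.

From cos δ = sin φ₁ sin φ₂ + cos φ₁ cos φ₂ cos Δλ, the central angle is δ ≈ 0.950 rad (54.4°). The total great-circle distance is δ·R ≈ 0.950 × 6371 ≈ 6051 km, so the target fraction is f = 1500/6051 ≈ 0.248.
Interpolate at f ≈ 0.248 with slerp weights a = sin((1−f)δ)/sin δ ≈ 0.806, b = sin(fδ)/sin δ ≈ 0.287.
p = a·p₁ + b·p₂ ≈ (-0.486, 0.868, 0.101); φ = arcsin(p_z) ≈ 5.80°, λ = atan2(p_y, p_x) ≈ 119.26°.

≈ 5.8°N, 119.3°E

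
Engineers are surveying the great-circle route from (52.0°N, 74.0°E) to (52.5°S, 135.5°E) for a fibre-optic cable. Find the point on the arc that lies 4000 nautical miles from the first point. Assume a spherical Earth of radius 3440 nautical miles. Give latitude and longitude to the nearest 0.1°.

From cos δ = sin φ₁ sin φ₂ + cos φ₁ cos φ₂ cos Δλ, the central angle is δ ≈ 2.033 rad (116.5°). The total great-circle distance is δ·R ≈ 2.033 × 3440 ≈ 6995 nmi, so the target fraction is f = 4000/6995 ≈ 0.572.
Interpolate at f ≈ 0.572 with slerp weights a = sin((1−f)δ)/sin δ ≈ 0.855, b = sin(fδ)/sin δ ≈ 1.026.
p = a·p₁ + b·p₂ ≈ (-0.300, 0.943, -0.140); φ = arcsin(p_z) ≈ -8.07°, λ = atan2(p_y, p_x) ≈ 107.66°.

≈ (8.1°S, 107.7°E)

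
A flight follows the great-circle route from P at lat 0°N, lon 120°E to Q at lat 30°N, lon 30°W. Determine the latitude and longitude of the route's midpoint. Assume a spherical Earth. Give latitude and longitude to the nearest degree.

≈ lat 45°N, lon 60°E

Write both endpoints as unit vectors p₁, p₂ with components (cos φ cos λ, cos φ sin λ, sin φ).
The central angle between the endpoints is δ = arccos(p₁·p₂) ≈ 2.419 rad (138.6°).
Interpolate at f = 1/2 with slerp weights a = sin((1−f)δ)/sin δ ≈ 1.414, b = sin(fδ)/sin δ ≈ 1.414.
p = a·p₁ + b·p₂ ≈ (0.354, 0.612, 0.707); φ = arcsin(p_z) ≈ 45.00°, λ = atan2(p_y, p_x) ≈ 60.00°.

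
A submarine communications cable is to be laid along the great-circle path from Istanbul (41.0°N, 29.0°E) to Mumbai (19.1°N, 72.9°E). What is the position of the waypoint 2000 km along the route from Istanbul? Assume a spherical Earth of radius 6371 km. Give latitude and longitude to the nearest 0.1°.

Convert each endpoint to a unit vector on the sphere (x = cos φ cos λ, y = cos φ sin λ, z = sin φ).
The central angle between the endpoints is δ = arccos(p₁·p₂) ≈ 0.755 rad (43.2°). The total great-circle distance is δ·R ≈ 0.755 × 6371 ≈ 4808 km, so the target fraction is f = 2000/4808 ≈ 0.416.
Interpolate at f ≈ 0.416 with slerp weights a = sin((1−f)δ)/sin δ ≈ 0.623, b = sin(fδ)/sin δ ≈ 0.451.
p = a·p₁ + b·p₂ ≈ (0.536, 0.635, 0.556); φ = arcsin(p_z) ≈ 33.78°, λ = atan2(p_y, p_x) ≈ 49.82°.

≈ 33.8°N, 49.8°E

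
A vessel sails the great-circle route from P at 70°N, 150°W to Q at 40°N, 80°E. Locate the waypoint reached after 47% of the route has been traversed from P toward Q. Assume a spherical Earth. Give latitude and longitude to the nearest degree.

Write both endpoints as unit vectors p₁, p₂ with components (cos φ cos λ, cos φ sin λ, sin φ).
The central angle between the endpoints is δ = arccos(p₁·p₂) ≈ 1.120 rad (64.2°).
Interpolate at f = 0.47 with slerp weights a = sin((1−f)δ)/sin δ ≈ 0.621, b = sin(fδ)/sin δ ≈ 0.558.
p = a·p₁ + b·p₂ ≈ (-0.110, 0.315, 0.943); φ = arcsin(p_z) ≈ 70.52°, λ = atan2(p_y, p_x) ≈ 109.23°.

≈ 71°N, 109°E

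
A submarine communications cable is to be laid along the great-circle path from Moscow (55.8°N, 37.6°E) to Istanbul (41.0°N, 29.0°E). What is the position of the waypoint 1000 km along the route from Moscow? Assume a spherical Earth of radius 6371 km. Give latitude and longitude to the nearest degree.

≈ 47°N, 32°E

From cos δ = sin φ₁ sin φ₂ + cos φ₁ cos φ₂ cos Δλ, the central angle is δ ≈ 0.276 rad (15.8°). The total great-circle distance is δ·R ≈ 0.276 × 6371 ≈ 1761 km, so the target fraction is f = 1000/1761 ≈ 0.568.
Interpolate at f ≈ 0.568 with slerp weights a = sin((1−f)δ)/sin δ ≈ 0.437, b = sin(fδ)/sin δ ≈ 0.573.
p = a·p₁ + b·p₂ ≈ (0.573, 0.359, 0.737); φ = arcsin(p_z) ≈ 47.47°, λ = atan2(p_y, p_x) ≈ 32.11°.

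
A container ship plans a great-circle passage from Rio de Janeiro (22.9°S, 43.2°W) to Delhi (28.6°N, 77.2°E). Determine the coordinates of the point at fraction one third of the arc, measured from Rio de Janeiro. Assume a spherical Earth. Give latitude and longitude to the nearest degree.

Convert each endpoint to a unit vector on the sphere (x = cos φ cos λ, y = cos φ sin λ, z = sin φ).
The central angle between the endpoints is δ = arccos(p₁·p₂) ≈ 2.209 rad (126.6°).
Interpolate at f = 1/3 with slerp weights a = sin((1−f)δ)/sin δ ≈ 1.239, b = sin(fδ)/sin δ ≈ 0.836.
p = a·p₁ + b·p₂ ≈ (0.994, -0.066, -0.082); φ = arcsin(p_z) ≈ -4.70°, λ = atan2(p_y, p_x) ≈ -3.77°.

≈ 5°S, 4°W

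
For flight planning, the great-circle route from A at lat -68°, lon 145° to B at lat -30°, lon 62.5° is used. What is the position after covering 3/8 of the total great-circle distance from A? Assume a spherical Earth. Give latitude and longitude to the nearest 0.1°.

Write both endpoints as unit vectors p₁, p₂ with components (cos φ cos λ, cos φ sin λ, sin φ).
The central angle between the endpoints is δ = arccos(p₁·p₂) ≈ 1.040 rad (59.6°).
Interpolate at f = 3/8 with slerp weights a = sin((1−f)δ)/sin δ ≈ 0.702, b = sin(fδ)/sin δ ≈ 0.441.
p = a·p₁ + b·p₂ ≈ (-0.039, 0.489, -0.871); φ = arcsin(p_z) ≈ -60.59°, λ = atan2(p_y, p_x) ≈ 94.56°.

≈ lat -60.6°, lon 94.6°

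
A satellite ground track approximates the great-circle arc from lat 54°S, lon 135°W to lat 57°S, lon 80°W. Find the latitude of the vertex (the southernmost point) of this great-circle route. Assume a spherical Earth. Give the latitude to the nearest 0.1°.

≈ 58.8°S

The great circle lies in the plane with unit normal n̂ = (p₁ × p₂)/|p₁ × p₂|.
Here n̂_z ≈ +0.518; the vertex latitude is φ_max = arccos|n̂_z| ≈ 58.8°.
Check via Clairaut: cos φ_max = |cos φ₁| · sin C = cos(54.0°)·sin(118.3°) ≈ 0.518, again giving ≈ 58.8°.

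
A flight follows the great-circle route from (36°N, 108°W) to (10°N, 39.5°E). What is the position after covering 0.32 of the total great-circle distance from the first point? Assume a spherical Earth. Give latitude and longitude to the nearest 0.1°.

≈ (58.0°N, 56.8°W)

Convert each endpoint to a unit vector on the sphere (x = cos φ cos λ, y = cos φ sin λ, z = sin φ).
The central angle between the endpoints is δ = arccos(p₁·p₂) ≈ 2.177 rad (124.7°).
Interpolate at f = 0.32 with slerp weights a = sin((1−f)δ)/sin δ ≈ 1.212, b = sin(fδ)/sin δ ≈ 0.781.
p = a·p₁ + b·p₂ ≈ (0.290, -0.443, 0.848); φ = arcsin(p_z) ≈ 57.99°, λ = atan2(p_y, p_x) ≈ -56.77°.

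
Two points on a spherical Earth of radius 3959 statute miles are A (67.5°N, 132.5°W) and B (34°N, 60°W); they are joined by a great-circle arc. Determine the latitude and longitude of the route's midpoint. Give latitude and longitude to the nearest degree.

≈ (56°N, 81°W)

The haversine formula gives a central angle δ ≈ 0.912 rad (52.3°) between the endpoints.
Interpolate at f = 1/2 with slerp weights a = sin((1−f)δ)/sin δ ≈ 0.557, b = sin(fδ)/sin δ ≈ 0.557.
p = a·p₁ + b·p₂ ≈ (0.087, -0.557, 0.826); φ = arcsin(p_z) ≈ 55.69°, λ = atan2(p_y, p_x) ≈ -81.14°.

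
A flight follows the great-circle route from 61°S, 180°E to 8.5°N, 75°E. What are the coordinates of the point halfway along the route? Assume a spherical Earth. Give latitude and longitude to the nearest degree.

≈ 36°S, 103°E

Write both endpoints as unit vectors p₁, p₂ with components (cos φ cos λ, cos φ sin λ, sin φ).
The central angle between the endpoints is δ = arccos(p₁·p₂) ≈ 1.827 rad (104.7°).
Interpolate at f = 1/2 with slerp weights a = sin((1−f)δ)/sin δ ≈ 0.818, b = sin(fδ)/sin δ ≈ 0.818.
p = a·p₁ + b·p₂ ≈ (-0.187, 0.782, -0.595); φ = arcsin(p_z) ≈ -36.50°, λ = atan2(p_y, p_x) ≈ 103.47°.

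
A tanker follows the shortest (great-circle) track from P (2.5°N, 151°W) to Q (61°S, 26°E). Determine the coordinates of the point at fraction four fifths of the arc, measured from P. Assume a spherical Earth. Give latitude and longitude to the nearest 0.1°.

The haversine formula gives a central angle δ ≈ 2.120 rad (121.5°) between the endpoints.
Interpolate at f = 4/5 with slerp weights a = sin((1−f)δ)/sin δ ≈ 0.482, b = sin(fδ)/sin δ ≈ 1.163.
p = a·p₁ + b·p₂ ≈ (0.085, 0.014, -0.996); φ = arcsin(p_z) ≈ -85.04°, λ = atan2(p_y, p_x) ≈ 9.06°.

≈ (85.0°S, 9.1°E)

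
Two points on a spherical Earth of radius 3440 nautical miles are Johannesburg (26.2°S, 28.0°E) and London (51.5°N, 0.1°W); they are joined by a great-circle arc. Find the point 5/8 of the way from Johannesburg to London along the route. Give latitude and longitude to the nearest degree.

≈ 23°N, 14°E

Write both endpoints as unit vectors p₁, p₂ with components (cos φ cos λ, cos φ sin λ, sin φ).
The central angle between the endpoints is δ = arccos(p₁·p₂) ≈ 1.423 rad (81.5°).
Interpolate at f = 5/8 with slerp weights a = sin((1−f)δ)/sin δ ≈ 0.514, b = sin(fδ)/sin δ ≈ 0.785.
p = a·p₁ + b·p₂ ≈ (0.896, 0.216, 0.387); φ = arcsin(p_z) ≈ 22.80°, λ = atan2(p_y, p_x) ≈ 13.54°.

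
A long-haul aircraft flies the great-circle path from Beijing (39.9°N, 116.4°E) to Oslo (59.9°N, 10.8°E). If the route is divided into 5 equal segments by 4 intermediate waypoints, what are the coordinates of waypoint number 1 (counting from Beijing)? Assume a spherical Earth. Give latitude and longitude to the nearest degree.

≈ 50°N, 106°E

From cos δ = sin φ₁ sin φ₂ + cos φ₁ cos φ₂ cos Δλ, the central angle is δ ≈ 1.102 rad (63.2°).
Interpolate at f = 1/5 with slerp weights a = sin((1−f)δ)/sin δ ≈ 0.865, b = sin(fδ)/sin δ ≈ 0.245.
p = a·p₁ + b·p₂ ≈ (-0.174, 0.618, 0.767); φ = arcsin(p_z) ≈ 50.08°, λ = atan2(p_y, p_x) ≈ 105.77°.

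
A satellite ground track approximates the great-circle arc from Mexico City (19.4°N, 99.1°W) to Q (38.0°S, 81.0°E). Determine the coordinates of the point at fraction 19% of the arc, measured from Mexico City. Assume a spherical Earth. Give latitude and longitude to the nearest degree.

≈ (11°S, 99°W)

Write both endpoints as unit vectors p₁, p₂ with components (cos φ cos λ, cos φ sin λ, sin φ).
The central angle between the endpoints is δ = arccos(p₁·p₂) ≈ 2.817 rad (161.4°).
Interpolate at f = 0.19 with slerp weights a = sin((1−f)δ)/sin δ ≈ 2.376, b = sin(fδ)/sin δ ≈ 1.599.
p = a·p₁ + b·p₂ ≈ (-0.157, -0.968, -0.195); φ = arcsin(p_z) ≈ -11.27°, λ = atan2(p_y, p_x) ≈ -99.23°.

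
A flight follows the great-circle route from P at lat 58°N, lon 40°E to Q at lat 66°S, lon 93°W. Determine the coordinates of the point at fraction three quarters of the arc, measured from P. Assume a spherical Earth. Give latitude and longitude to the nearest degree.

Write both endpoints as unit vectors p₁, p₂ with components (cos φ cos λ, cos φ sin λ, sin φ).
The central angle between the endpoints is δ = arccos(p₁·p₂) ≈ 2.743 rad (157.2°).
Interpolate at f = 3/4 with slerp weights a = sin((1−f)δ)/sin δ ≈ 1.633, b = sin(fδ)/sin δ ≈ 2.279.
p = a·p₁ + b·p₂ ≈ (0.614, -0.369, -0.697); φ = arcsin(p_z) ≈ -44.20°, λ = atan2(p_y, p_x) ≈ -31.02°.

≈ lat 44°S, lon 31°W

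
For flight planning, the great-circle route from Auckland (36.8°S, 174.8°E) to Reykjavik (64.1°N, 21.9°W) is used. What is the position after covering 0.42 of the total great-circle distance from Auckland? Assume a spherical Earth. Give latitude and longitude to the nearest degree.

Write both endpoints as unit vectors p₁, p₂ with components (cos φ cos λ, cos φ sin λ, sin φ).
The central angle between the endpoints is δ = arccos(p₁·p₂) ≈ 2.634 rad (150.9°).
Interpolate at f = 0.42 with slerp weights a = sin((1−f)δ)/sin δ ≈ 2.055, b = sin(fδ)/sin δ ≈ 1.839.
p = a·p₁ + b·p₂ ≈ (-0.893, -0.150, 0.423); φ = arcsin(p_z) ≈ 25.04°, λ = atan2(p_y, p_x) ≈ -170.44°.

≈ (25°N, 170°W)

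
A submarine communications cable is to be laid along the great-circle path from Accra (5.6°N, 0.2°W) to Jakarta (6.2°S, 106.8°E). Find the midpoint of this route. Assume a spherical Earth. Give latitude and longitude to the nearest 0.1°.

Convert each endpoint to a unit vector on the sphere (x = cos φ cos λ, y = cos φ sin λ, z = sin φ).
The central angle between the endpoints is δ = arccos(p₁·p₂) ≈ 1.875 rad (107.4°).
Interpolate at f = 1/2 with slerp weights a = sin((1−f)δ)/sin δ ≈ 0.845, b = sin(fδ)/sin δ ≈ 0.845.
p = a·p₁ + b·p₂ ≈ (0.598, 0.801, -0.009); φ = arcsin(p_z) ≈ -0.50°, λ = atan2(p_y, p_x) ≈ 53.26°.

≈ 0.5°S, 53.3°E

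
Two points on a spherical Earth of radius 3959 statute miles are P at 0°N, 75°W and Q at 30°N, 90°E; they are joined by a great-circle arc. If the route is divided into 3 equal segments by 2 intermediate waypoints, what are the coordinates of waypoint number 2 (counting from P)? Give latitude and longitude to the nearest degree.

Convert each endpoint to a unit vector on the sphere (x = cos φ cos λ, y = cos φ sin λ, z = sin φ).
The central angle between the endpoints is δ = arccos(p₁·p₂) ≈ 2.562 rad (146.8°).
Interpolate at f = 2/3 with slerp weights a = sin((1−f)δ)/sin δ ≈ 1.376, b = sin(fδ)/sin δ ≈ 1.808.
p = a·p₁ + b·p₂ ≈ (0.356, 0.237, 0.904); φ = arcsin(p_z) ≈ 64.68°, λ = atan2(p_y, p_x) ≈ 33.62°.

≈ 65°N, 34°E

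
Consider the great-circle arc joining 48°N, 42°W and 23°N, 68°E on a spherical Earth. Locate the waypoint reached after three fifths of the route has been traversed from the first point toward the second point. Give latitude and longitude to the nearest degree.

≈ 46°N, 37°E

From cos δ = sin φ₁ sin φ₂ + cos φ₁ cos φ₂ cos Δλ, the central angle is δ ≈ 1.491 rad (85.4°).
Interpolate at f = 3/5 with slerp weights a = sin((1−f)δ)/sin δ ≈ 0.563, b = sin(fδ)/sin δ ≈ 0.782.
p = a·p₁ + b·p₂ ≈ (0.550, 0.416, 0.724); φ = arcsin(p_z) ≈ 46.42°, λ = atan2(p_y, p_x) ≈ 37.07°.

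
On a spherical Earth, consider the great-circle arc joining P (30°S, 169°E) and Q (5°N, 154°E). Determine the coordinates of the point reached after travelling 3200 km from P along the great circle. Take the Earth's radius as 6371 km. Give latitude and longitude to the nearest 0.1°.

≈ (3.4°S, 157.3°E)

Write both endpoints as unit vectors p₁, p₂ with components (cos φ cos λ, cos φ sin λ, sin φ).
The central angle between the endpoints is δ = arccos(p₁·p₂) ≈ 0.660 rad (37.8°). The total great-circle distance is δ·R ≈ 0.660 × 6371 ≈ 4207 km, so the target fraction is f = 3200/4207 ≈ 0.761.
Interpolate at f ≈ 0.761 with slerp weights a = sin((1−f)δ)/sin δ ≈ 0.257, b = sin(fδ)/sin δ ≈ 0.785.
p = a·p₁ + b·p₂ ≈ (-0.921, 0.385, -0.060); φ = arcsin(p_z) ≈ -3.44°, λ = atan2(p_y, p_x) ≈ 157.30°.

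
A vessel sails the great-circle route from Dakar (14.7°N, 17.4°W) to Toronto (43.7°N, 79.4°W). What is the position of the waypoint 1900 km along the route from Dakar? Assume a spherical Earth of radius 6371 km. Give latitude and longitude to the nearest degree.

The haversine formula gives a central angle δ ≈ 1.043 rad (59.8°) between the endpoints. The total great-circle distance is δ·R ≈ 1.043 × 6371 ≈ 6645 km, so the target fraction is f = 1900/6645 ≈ 0.286.
Interpolate at f ≈ 0.286 with slerp weights a = sin((1−f)δ)/sin δ ≈ 0.785, b = sin(fδ)/sin δ ≈ 0.340.
p = a·p₁ + b·p₂ ≈ (0.769, -0.469, 0.434); φ = arcsin(p_z) ≈ 25.73°, λ = atan2(p_y, p_x) ≈ -31.34°.

≈ 26°N, 31°W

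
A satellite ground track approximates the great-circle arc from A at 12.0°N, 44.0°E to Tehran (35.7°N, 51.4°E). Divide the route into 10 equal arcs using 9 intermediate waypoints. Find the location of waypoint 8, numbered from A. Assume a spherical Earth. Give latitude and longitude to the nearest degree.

Write both endpoints as unit vectors p₁, p₂ with components (cos φ cos λ, cos φ sin λ, sin φ).
The central angle between the endpoints is δ = arccos(p₁·p₂) ≈ 0.430 rad (24.6°).
Interpolate at f = 8/10 with slerp weights a = sin((1−f)δ)/sin δ ≈ 0.206, b = sin(fδ)/sin δ ≈ 0.809.
p = a·p₁ + b·p₂ ≈ (0.555, 0.653, 0.515); φ = arcsin(p_z) ≈ 30.99°, λ = atan2(p_y, p_x) ≈ 49.66°.

≈ 31°N, 50°E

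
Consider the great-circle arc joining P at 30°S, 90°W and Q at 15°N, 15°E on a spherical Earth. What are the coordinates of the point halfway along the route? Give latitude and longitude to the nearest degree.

Convert each endpoint to a unit vector on the sphere (x = cos φ cos λ, y = cos φ sin λ, z = sin φ).
The central angle between the endpoints is δ = arccos(p₁·p₂) ≈ 1.924 rad (110.2°).
Interpolate at f = 1/2 with slerp weights a = sin((1−f)δ)/sin δ ≈ 0.874, b = sin(fδ)/sin δ ≈ 0.874.
p = a·p₁ + b·p₂ ≈ (0.816, -0.539, -0.211); φ = arcsin(p_z) ≈ -12.17°, λ = atan2(p_y, p_x) ≈ -33.43°.

≈ 12°S, 33°W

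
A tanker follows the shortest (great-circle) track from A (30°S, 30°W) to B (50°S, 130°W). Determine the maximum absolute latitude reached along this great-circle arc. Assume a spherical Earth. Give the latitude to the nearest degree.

The great circle lies in the plane with unit normal n̂ = (p₁ × p₂)/|p₁ × p₂|.
Here n̂_z ≈ -0.572; the vertex latitude is φ_max = arccos|n̂_z| ≈ 55.1°.

≈ 55°S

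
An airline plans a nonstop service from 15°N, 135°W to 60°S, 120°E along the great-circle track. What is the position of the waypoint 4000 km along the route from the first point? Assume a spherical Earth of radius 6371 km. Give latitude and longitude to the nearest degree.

The haversine formula gives a central angle δ ≈ 1.927 rad (110.4°) between the endpoints. The total great-circle distance is δ·R ≈ 1.927 × 6371 ≈ 12280 km, so the target fraction is f = 4000/12280 ≈ 0.326.
Interpolate at f ≈ 0.326 with slerp weights a = sin((1−f)δ)/sin δ ≈ 1.028, b = sin(fδ)/sin δ ≈ 0.627.
p = a·p₁ + b·p₂ ≈ (-0.859, -0.431, -0.277); φ = arcsin(p_z) ≈ -16.07°, λ = atan2(p_y, p_x) ≈ -153.36°.

≈ 16°S, 153°W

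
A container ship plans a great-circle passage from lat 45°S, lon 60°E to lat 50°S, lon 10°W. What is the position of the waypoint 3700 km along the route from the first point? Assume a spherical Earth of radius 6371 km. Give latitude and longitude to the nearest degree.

From cos δ = sin φ₁ sin φ₂ + cos φ₁ cos φ₂ cos Δλ, the central angle is δ ≈ 0.799 rad (45.8°). The total great-circle distance is δ·R ≈ 0.799 × 6371 ≈ 5093 km, so the target fraction is f = 3700/5093 ≈ 0.726.
Interpolate at f ≈ 0.726 with slerp weights a = sin((1−f)δ)/sin δ ≈ 0.303, b = sin(fδ)/sin δ ≈ 0.765.
p = a·p₁ + b·p₂ ≈ (0.591, 0.100, -0.800); φ = arcsin(p_z) ≈ -53.15°, λ = atan2(p_y, p_x) ≈ 9.58°.

≈ lat 53°S, lon 10°E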